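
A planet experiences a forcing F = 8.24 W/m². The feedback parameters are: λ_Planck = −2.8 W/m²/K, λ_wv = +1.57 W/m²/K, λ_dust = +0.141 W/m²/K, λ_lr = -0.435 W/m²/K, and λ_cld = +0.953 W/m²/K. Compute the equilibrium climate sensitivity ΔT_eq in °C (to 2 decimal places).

14.43 °C

Net feedback parameter λ = (−2.8) + (+1.57) + (+0.141) + (-0.435) + (+0.953) = -0.571 W/m²/K.
ΔT = −F/λ = −8.24/(-0.571) = 14.43 °C.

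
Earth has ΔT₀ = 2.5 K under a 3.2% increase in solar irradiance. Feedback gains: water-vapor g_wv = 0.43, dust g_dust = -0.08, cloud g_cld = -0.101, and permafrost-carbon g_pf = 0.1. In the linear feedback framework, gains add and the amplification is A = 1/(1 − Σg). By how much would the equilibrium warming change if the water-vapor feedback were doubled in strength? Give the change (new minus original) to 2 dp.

7.47 K

Original: g = 0.349, ΔT = 2.5/(1−0.349) = 3.8402 K.
With doubled water-vapor: g' = 0.779, ΔT' = 2.5/(1−0.779) = 11.3122 K.
Change = 11.3122 − 3.8402 = 7.47 K.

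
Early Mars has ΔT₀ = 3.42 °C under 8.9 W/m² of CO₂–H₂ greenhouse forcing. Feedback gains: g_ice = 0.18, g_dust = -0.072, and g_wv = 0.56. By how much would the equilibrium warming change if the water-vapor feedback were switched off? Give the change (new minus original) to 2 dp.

Original: g = 0.668, ΔT = 3.42/(1−0.668) = 10.3012 °C.
Without water-vapor: g' = 0.108, ΔT' = 3.42/(1−0.108) = 3.8341 °C.
Change = 3.8341 − 10.3012 = -6.47 °C.

-6.47 °C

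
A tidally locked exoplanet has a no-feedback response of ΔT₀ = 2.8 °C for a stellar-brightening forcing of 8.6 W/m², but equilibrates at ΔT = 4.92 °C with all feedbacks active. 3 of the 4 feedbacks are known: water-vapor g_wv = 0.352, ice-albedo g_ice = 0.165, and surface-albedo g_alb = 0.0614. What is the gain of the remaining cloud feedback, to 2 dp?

-0.15

Amplification A = ΔT/ΔT₀ = 4.92/2.8 = 1.757.
Total gain g = 1 − 1/A = 1 − 1/1.757 = 0.4308.
Known gains sum to 0.352 + 0.165 + 0.0614 = 0.5784.
g_cld = 0.4308 − 0.5784 = -0.15.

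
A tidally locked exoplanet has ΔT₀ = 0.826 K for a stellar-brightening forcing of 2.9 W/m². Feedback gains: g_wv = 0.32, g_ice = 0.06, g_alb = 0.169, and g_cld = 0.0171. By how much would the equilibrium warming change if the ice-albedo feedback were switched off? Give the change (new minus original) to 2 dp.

-0.23 K

Original: g = 0.5661, ΔT = 0.826/(1−0.5661) = 1.9037 K.
Without ice-albedo: g' = 0.5061, ΔT' = 0.826/(1−0.5061) = 1.6724 K.
Change = 1.6724 − 1.9037 = -0.23 K.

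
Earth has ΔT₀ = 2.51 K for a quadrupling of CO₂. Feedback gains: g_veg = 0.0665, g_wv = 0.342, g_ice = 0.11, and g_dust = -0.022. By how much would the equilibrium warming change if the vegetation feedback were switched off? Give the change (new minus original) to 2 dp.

-0.58 K

Original: g = 0.4965, ΔT = 2.51/(1−0.4965) = 4.9851 K.
Without vegetation: g' = 0.43, ΔT' = 2.51/(1−0.43) = 4.4035 K.
Change = 4.4035 − 4.9851 = -0.58 K.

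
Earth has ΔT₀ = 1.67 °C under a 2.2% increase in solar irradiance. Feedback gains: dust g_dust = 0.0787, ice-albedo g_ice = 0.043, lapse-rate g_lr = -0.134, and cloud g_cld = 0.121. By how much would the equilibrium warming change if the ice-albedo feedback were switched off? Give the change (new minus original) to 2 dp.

Original: g = 0.1087, ΔT = 1.67/(1−0.1087) = 1.8737 °C.
Without ice-albedo: g' = 0.0657, ΔT' = 1.67/(1−0.0657) = 1.7874 °C.
Change = 1.7874 − 1.8737 = -0.09 °C.

-0.09 °C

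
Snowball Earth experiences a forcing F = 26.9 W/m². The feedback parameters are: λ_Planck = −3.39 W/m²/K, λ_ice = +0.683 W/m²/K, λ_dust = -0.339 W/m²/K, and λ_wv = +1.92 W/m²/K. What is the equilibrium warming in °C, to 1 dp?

Net feedback parameter λ = (−3.39) + (+0.683) + (-0.339) + (+1.92) = -1.126 W/m²/K.
ΔT = −F/λ = −26.9/(-1.126) = 23.9 °C.

23.9 °C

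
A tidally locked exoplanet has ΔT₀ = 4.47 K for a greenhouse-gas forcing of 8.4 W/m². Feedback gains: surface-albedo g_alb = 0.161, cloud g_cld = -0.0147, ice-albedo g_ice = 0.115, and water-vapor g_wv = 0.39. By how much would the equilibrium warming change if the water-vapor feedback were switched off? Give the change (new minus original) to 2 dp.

Original: g = 0.6513, ΔT = 4.47/(1−0.6513) = 12.8190 K.
Without water-vapor: g' = 0.2613, ΔT' = 4.47/(1−0.2613) = 6.0512 K.
Change = 6.0512 − 12.8190 = -6.77 K.

-6.77 K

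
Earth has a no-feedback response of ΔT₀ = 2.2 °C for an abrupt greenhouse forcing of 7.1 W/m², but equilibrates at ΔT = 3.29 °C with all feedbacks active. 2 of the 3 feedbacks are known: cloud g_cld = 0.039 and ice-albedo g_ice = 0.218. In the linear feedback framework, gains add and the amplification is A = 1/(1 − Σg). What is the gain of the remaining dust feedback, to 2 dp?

Amplification A = ΔT/ΔT₀ = 3.29/2.2 = 1.495.
Total gain g = 1 − 1/A = 1 − 1/1.495 = 0.3311.
Known gains sum to 0.039 + 0.218 = 0.257.
g_dust = 0.3311 − 0.257 = 0.07.

0.07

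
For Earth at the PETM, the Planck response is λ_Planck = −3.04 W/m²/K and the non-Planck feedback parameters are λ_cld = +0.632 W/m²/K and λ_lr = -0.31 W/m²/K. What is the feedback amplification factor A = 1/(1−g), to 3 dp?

1.118

Convert to gains: g_cld = 0.632/3.04 = 0.2079; g_lr = -0.31/3.04 = -0.102.
Total gain g = 0.1059.
A = 1/(1 − 0.1059) = 1.118.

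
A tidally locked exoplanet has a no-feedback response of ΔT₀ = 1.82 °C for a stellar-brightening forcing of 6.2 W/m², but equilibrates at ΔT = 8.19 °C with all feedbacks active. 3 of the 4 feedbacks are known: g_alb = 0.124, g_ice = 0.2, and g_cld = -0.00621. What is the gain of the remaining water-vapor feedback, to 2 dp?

Amplification A = ΔT/ΔT₀ = 8.19/1.82 = 4.5.
Total gain g = 1 − 1/A = 1 − 1/4.5 = 0.7778.
Known gains sum to 0.124 + 0.2 − 0.00621 = 0.31779.
g_wv = 0.7778 − 0.31779 = 0.46.

0.46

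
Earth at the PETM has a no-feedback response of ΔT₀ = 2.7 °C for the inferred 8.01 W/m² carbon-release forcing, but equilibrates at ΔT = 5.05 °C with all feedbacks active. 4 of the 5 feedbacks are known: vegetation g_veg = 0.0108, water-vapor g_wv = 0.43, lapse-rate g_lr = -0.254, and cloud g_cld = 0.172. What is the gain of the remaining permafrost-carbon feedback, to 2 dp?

Amplification A = ΔT/ΔT₀ = 5.05/2.7 = 1.87.
Total gain g = 1 − 1/A = 1 − 1/1.87 = 0.4652.
Known gains sum to 0.0108 + 0.43 − 0.254 + 0.172 = 0.3588.
g_pf = 0.4652 − 0.3588 = 0.11.

0.11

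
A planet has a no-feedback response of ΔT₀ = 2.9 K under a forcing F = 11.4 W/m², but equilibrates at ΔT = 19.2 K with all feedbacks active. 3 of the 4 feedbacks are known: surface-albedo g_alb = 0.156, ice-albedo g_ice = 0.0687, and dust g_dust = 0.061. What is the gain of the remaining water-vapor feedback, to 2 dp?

0.56

Amplification A = ΔT/ΔT₀ = 19.2/2.9 = 6.621.
Total gain g = 1 − 1/A = 1 − 1/6.621 = 0.849.
Known gains sum to 0.156 + 0.0687 + 0.061 = 0.2857.
g_wv = 0.849 − 0.2857 = 0.56.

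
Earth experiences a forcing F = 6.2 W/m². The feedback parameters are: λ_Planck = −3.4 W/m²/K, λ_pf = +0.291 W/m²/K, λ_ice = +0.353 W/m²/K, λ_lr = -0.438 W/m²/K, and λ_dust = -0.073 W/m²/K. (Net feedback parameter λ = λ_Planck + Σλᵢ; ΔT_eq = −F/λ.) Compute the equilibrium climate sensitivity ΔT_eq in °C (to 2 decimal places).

Net feedback parameter λ = (−3.4) + (+0.291) + (+0.353) + (-0.438) + (-0.073) = -3.267 W/m²/K.
ΔT = −F/λ = −6.2/(-3.267) = 1.90 °C.

1.90 °C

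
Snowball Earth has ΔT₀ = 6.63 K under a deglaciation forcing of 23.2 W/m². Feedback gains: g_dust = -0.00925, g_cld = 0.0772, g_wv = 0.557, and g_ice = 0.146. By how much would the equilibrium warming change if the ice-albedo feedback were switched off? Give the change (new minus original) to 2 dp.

Original: g = 0.77095, ΔT = 6.63/(1−0.77095) = 28.9456 K.
Without ice-albedo: g' = 0.62495, ΔT' = 6.63/(1−0.62495) = 17.6776 K.
Change = 17.6776 − 28.9456 = -11.27 K.

-11.27 K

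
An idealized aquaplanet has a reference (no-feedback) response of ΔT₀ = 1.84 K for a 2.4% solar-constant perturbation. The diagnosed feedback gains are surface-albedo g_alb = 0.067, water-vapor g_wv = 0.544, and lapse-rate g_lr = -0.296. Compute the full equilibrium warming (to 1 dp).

Total gain g = 0.067 + 0.544 − 0.296 = 0.315.
Amplification A = 1/(1 − 0.315) = 1.46.
ΔT = 1.84 × 1.46 = 2.7 K.

2.7 K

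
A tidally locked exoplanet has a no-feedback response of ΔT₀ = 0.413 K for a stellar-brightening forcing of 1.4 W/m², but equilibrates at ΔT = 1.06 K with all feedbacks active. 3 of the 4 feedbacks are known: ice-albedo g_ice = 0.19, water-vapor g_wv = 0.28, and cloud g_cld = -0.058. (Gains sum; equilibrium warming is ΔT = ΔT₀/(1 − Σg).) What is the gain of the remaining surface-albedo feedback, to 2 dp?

0.20

Amplification A = ΔT/ΔT₀ = 1.06/0.413 = 2.567.
Total gain g = 1 − 1/A = 1 − 1/2.567 = 0.6104.
Known gains sum to 0.19 + 0.28 − 0.058 = 0.412.
g_alb = 0.6104 − 0.412 = 0.20.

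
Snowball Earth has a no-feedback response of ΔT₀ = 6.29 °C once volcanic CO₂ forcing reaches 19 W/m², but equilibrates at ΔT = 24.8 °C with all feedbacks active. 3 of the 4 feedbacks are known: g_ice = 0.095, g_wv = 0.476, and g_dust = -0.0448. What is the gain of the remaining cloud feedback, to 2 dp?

Amplification A = ΔT/ΔT₀ = 24.8/6.29 = 3.943.
Total gain g = 1 − 1/A = 1 − 1/3.943 = 0.7464.
Known gains sum to 0.095 + 0.476 − 0.0448 = 0.5262.
g_cld = 0.7464 − 0.5262 = 0.22.

0.22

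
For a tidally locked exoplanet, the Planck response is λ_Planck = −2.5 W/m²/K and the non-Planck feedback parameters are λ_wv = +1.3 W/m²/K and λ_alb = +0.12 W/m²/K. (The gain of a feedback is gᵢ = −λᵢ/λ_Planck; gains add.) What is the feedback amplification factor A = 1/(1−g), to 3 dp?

Convert to gains: g_wv = 1.3/2.5 = 0.52; g_alb = 0.12/2.5 = 0.048.
Total gain g = 0.568.
A = 1/(1 − 0.568) = 2.315.

2.315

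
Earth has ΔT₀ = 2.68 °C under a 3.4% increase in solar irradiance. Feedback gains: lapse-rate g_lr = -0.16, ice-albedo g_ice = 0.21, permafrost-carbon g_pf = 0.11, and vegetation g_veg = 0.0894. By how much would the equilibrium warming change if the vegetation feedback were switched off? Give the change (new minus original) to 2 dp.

Original: g = 0.2494, ΔT = 2.68/(1−0.2494) = 3.5705 °C.
Without vegetation: g' = 0.16, ΔT' = 2.68/(1−0.16) = 3.1905 °C.
Change = 3.1905 − 3.5705 = -0.38 °C.

-0.38 °C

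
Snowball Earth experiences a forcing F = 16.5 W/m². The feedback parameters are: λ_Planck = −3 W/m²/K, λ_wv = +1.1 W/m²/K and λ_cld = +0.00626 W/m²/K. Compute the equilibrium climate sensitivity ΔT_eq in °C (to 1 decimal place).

Net feedback parameter λ = (−3) + (+1.1) + (+0.00626) = -1.89374 W/m²/K.
ΔT = −F/λ = −16.5/(-1.89374) = 8.7 °C.

8.7 °C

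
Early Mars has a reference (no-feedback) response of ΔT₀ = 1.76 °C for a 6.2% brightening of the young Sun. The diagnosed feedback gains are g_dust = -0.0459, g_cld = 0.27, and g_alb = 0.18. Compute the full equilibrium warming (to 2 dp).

Total gain g = -0.0459 + 0.27 + 0.18 = 0.4041.
Amplification A = 1/(1 − 0.4041) = 1.678.
ΔT = 1.76 × 1.678 = 2.95 °C.

2.95 °C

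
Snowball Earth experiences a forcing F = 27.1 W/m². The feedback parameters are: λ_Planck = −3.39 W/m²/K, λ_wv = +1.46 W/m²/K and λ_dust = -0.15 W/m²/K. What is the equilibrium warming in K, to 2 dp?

13.03 K

Net feedback parameter λ = (−3.39) + (+1.46) + (-0.15) = -2.08 W/m²/K.
ΔT = −F/λ = −27.1/(-2.08) = 13.03 K.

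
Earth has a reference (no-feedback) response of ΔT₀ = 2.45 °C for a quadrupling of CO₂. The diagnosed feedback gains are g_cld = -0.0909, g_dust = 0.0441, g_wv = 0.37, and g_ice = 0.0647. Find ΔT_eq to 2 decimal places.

Total gain g = -0.0909 + 0.0441 + 0.37 + 0.0647 = 0.3879.
Amplification A = 1/(1 − 0.3879) = 1.634.
ΔT = 2.45 × 1.634 = 4.00 °C.

4.00 °C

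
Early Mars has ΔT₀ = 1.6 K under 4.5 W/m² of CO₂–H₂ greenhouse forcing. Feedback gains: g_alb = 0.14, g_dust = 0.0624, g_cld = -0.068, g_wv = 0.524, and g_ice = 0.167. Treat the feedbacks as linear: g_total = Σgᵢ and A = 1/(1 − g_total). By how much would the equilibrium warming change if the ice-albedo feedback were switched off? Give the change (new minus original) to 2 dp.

Original: g = 0.8254, ΔT = 1.6/(1−0.8254) = 9.1638 K.
Without ice-albedo: g' = 0.6584, ΔT' = 1.6/(1−0.6584) = 4.6838 K.
Change = 4.6838 − 9.1638 = -4.48 K.

-4.48 K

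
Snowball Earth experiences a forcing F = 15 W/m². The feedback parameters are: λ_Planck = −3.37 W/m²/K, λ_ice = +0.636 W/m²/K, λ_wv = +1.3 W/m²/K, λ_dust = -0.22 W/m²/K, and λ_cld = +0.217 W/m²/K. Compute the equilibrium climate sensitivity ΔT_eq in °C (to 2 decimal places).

10.44 °C

Net feedback parameter λ = (−3.37) + (+0.636) + (+1.3) + (-0.22) + (+0.217) = -1.437 W/m²/K.
ΔT = −F/λ = −15/(-1.437) = 10.44 °C.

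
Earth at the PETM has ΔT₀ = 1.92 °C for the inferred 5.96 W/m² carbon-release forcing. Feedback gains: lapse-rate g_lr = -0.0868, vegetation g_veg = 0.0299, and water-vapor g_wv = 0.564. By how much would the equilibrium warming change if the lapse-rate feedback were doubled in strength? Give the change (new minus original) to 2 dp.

Original: g = 0.5071, ΔT = 1.92/(1−0.5071) = 3.8953 °C.
With doubled lapse-rate: g' = 0.4203, ΔT' = 1.92/(1−0.4203) = 3.3121 °C.
Change = 3.3121 − 3.8953 = -0.58 °C.

-0.58 °C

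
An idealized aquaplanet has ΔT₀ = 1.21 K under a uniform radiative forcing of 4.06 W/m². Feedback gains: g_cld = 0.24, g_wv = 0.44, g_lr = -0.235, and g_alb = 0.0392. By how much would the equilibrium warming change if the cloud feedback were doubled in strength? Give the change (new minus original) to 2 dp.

Original: g = 0.4842, ΔT = 1.21/(1−0.4842) = 2.3459 K.
With doubled cloud: g' = 0.7242, ΔT' = 1.21/(1−0.7242) = 4.3872 K.
Change = 4.3872 − 2.3459 = 2.04 K.

2.04 K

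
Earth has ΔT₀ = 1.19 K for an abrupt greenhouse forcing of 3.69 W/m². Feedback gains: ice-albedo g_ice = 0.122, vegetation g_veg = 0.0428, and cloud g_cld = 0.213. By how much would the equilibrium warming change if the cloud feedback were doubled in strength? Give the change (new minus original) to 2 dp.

Original: g = 0.3778, ΔT = 1.19/(1−0.3778) = 1.9126 K.
With doubled cloud: g' = 0.5908, ΔT' = 1.19/(1−0.5908) = 2.9081 K.
Change = 2.9081 − 1.9126 = 1.00 K.

1.00 K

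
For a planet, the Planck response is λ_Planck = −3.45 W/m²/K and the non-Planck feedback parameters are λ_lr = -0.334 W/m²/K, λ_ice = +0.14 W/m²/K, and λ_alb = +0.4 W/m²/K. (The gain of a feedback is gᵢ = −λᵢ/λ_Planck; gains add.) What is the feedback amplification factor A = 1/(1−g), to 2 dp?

Convert to gains: g_lr = -0.334/3.45 = -0.09681; g_ice = 0.14/3.45 = 0.04058; g_alb = 0.4/3.45 = 0.1159.
Total gain g = 0.05967.
A = 1/(1 − 0.05967) = 1.06.

1.06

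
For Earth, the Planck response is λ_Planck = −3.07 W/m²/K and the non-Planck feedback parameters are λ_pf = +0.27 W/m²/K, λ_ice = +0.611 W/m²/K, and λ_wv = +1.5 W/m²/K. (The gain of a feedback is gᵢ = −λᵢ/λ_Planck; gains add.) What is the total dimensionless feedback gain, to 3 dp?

Convert to gains: g_pf = 0.27/3.07 = 0.08795; g_ice = 0.611/3.07 = 0.199; g_wv = 1.5/3.07 = 0.4886.
Total gain g = 0.77555.

0.776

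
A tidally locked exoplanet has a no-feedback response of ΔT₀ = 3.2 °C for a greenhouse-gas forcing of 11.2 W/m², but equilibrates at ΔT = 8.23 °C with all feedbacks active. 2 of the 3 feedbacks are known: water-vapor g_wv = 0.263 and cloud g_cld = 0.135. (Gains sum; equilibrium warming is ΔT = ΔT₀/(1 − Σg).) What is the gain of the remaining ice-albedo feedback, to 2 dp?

0.21

Amplification A = ΔT/ΔT₀ = 8.23/3.2 = 2.572.
Total gain g = 1 − 1/A = 1 − 1/2.572 = 0.6112.
Known gains sum to 0.263 + 0.135 = 0.398.
g_ice = 0.6112 − 0.398 = 0.21.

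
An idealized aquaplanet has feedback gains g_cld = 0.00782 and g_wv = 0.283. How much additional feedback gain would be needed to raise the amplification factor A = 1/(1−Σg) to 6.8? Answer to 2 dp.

0.56

Current total gain = 0.29082.
Target gain for A = 6.8: g* = 1 − 1/6.8 = 0.8529.
Additional gain needed = 0.8529 − 0.29082 = 0.56.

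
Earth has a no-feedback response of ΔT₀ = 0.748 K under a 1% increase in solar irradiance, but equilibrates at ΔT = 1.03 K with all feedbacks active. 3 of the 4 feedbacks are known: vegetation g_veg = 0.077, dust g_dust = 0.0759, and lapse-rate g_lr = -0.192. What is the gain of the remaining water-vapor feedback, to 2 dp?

0.31

Amplification A = ΔT/ΔT₀ = 1.03/0.748 = 1.377.
Total gain g = 1 − 1/A = 1 − 1/1.377 = 0.2738.
Known gains sum to 0.077 + 0.0759 − 0.192 = -0.0391.
g_wv = 0.2738 + 0.0391 = 0.31.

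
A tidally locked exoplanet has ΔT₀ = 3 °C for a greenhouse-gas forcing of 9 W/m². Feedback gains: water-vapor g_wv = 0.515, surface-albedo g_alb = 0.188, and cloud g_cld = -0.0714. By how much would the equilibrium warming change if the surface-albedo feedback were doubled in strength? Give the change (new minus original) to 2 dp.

8.49 °C

Original: g = 0.6316, ΔT = 3/(1−0.6316) = 8.1433 °C.
With doubled surface-albedo: g' = 0.8196, ΔT' = 3/(1−0.8196) = 16.6297 °C.
Change = 16.6297 − 8.1433 = 8.49 °C.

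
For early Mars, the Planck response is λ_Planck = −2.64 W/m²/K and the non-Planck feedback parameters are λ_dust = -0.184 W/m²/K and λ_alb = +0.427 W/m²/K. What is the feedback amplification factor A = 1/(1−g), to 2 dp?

1.10

Convert to gains: g_dust = -0.184/2.64 = -0.0697; g_alb = 0.427/2.64 = 0.1617.
Total gain g = 0.092.
A = 1/(1 − 0.092) = 1.10.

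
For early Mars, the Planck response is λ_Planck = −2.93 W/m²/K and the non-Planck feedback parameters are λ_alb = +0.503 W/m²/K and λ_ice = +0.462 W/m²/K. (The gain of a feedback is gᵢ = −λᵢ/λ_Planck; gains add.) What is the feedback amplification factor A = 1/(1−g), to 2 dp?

Convert to gains: g_alb = 0.503/2.93 = 0.1717; g_ice = 0.462/2.93 = 0.1577.
Total gain g = 0.3294.
A = 1/(1 − 0.3294) = 1.49.

1.49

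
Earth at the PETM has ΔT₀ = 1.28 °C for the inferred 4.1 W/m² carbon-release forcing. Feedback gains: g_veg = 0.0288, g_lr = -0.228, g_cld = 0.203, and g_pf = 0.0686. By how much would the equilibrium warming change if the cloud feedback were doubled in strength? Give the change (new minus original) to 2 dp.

0.39 °C

Original: g = 0.0724, ΔT = 1.28/(1−0.0724) = 1.3799 °C.
With doubled cloud: g' = 0.2754, ΔT' = 1.28/(1−0.2754) = 1.7665 °C.
Change = 1.7665 − 1.3799 = 0.39 °C.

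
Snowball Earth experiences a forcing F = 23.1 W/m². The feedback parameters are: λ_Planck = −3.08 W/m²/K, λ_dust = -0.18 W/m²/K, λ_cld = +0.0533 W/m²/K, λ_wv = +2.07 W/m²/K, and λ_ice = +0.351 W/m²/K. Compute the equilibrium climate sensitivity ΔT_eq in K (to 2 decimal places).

Net feedback parameter λ = (−3.08) + (-0.18) + (+0.0533) + (+2.07) + (+0.351) = -0.7857 W/m²/K.
ΔT = −F/λ = −23.1/(-0.7857) = 29.40 K.

29.40 K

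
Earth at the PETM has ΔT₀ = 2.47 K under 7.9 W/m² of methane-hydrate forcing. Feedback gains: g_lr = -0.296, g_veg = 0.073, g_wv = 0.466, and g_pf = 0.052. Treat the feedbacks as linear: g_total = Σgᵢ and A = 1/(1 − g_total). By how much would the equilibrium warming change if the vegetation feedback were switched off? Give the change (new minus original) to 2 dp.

Original: g = 0.295, ΔT = 2.47/(1−0.295) = 3.5035 K.
Without vegetation: g' = 0.222, ΔT' = 2.47/(1−0.222) = 3.1748 K.
Change = 3.1748 − 3.5035 = -0.33 K.

-0.33 K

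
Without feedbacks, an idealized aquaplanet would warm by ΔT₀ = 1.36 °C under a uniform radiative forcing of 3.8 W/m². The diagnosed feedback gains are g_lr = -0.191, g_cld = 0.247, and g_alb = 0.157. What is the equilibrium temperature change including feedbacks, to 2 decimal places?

Total gain g = -0.191 + 0.247 + 0.157 = 0.213.
Amplification A = 1/(1 − 0.213) = 1.271.
ΔT = 1.36 × 1.271 = 1.73 °C.

1.73 °C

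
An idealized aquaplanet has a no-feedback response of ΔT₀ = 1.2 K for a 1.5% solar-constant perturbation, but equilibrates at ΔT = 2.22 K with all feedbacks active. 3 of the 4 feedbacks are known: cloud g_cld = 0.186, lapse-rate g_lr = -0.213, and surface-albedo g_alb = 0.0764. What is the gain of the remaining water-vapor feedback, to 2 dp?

Amplification A = ΔT/ΔT₀ = 2.22/1.2 = 1.85.
Total gain g = 1 − 1/A = 1 − 1/1.85 = 0.4595.
Known gains sum to 0.186 − 0.213 + 0.0764 = 0.0494.
g_wv = 0.4595 − 0.0494 = 0.41.

0.41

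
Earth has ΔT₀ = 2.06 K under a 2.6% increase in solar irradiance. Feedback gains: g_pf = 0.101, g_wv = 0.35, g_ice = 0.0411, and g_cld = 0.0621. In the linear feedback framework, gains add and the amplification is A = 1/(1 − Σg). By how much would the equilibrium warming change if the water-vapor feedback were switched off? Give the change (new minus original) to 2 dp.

-2.03 K

Original: g = 0.5542, ΔT = 2.06/(1−0.5542) = 4.6209 K.
Without water-vapor: g' = 0.2042, ΔT' = 2.06/(1−0.2042) = 2.5886 K.
Change = 2.5886 − 4.6209 = -2.03 K.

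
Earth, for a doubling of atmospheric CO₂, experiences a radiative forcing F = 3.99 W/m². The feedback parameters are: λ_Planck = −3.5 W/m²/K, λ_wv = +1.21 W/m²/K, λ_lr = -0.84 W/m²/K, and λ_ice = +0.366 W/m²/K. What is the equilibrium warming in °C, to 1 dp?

1.4 °C

Net feedback parameter λ = (−3.5) + (+1.21) + (-0.84) + (+0.366) = -2.764 W/m²/K.
ΔT = −F/λ = −3.99/(-2.764) = 1.4 °C.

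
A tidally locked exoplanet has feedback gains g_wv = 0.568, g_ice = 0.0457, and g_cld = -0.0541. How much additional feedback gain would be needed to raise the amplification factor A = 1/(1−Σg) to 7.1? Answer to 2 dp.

0.30

Current total gain = 0.5596.
Target gain for A = 7.1: g* = 1 − 1/7.1 = 0.8592.
Additional gain needed = 0.8592 − 0.5596 = 0.30.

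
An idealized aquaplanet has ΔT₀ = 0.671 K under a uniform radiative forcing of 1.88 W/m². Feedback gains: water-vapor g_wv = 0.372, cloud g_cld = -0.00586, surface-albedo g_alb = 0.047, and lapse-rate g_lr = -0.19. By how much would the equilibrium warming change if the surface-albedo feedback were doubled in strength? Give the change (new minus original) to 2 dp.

0.06 K

Original: g = 0.22314, ΔT = 0.671/(1−0.22314) = 0.8637 K.
With doubled surface-albedo: g' = 0.27014, ΔT' = 0.671/(1−0.27014) = 0.9194 K.
Change = 0.9194 − 0.8637 = 0.06 K.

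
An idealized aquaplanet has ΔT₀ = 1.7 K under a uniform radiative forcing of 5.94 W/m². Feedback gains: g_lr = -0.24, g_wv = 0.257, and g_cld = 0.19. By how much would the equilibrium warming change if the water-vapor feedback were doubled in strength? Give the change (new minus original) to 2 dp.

Original: g = 0.207, ΔT = 1.7/(1−0.207) = 2.1438 K.
With doubled water-vapor: g' = 0.464, ΔT' = 1.7/(1−0.464) = 3.1716 K.
Change = 3.1716 − 2.1438 = 1.03 K.

1.03 K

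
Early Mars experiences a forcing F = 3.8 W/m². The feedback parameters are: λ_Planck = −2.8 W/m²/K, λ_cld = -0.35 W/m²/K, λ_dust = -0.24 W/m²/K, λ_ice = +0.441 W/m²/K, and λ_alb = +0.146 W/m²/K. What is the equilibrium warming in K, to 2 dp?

1.36 K

Net feedback parameter λ = (−2.8) + (-0.35) + (-0.24) + (+0.441) + (+0.146) = -2.803 W/m²/K.
ΔT = −F/λ = −3.8/(-2.803) = 1.36 K.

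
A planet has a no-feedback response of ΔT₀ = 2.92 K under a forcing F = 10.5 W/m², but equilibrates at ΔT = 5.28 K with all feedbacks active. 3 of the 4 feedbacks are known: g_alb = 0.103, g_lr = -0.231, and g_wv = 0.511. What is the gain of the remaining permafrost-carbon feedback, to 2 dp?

0.06

Amplification A = ΔT/ΔT₀ = 5.28/2.92 = 1.808.
Total gain g = 1 − 1/A = 1 − 1/1.808 = 0.4469.
Known gains sum to 0.103 − 0.231 + 0.511 = 0.383.
g_pf = 0.4469 − 0.383 = 0.06.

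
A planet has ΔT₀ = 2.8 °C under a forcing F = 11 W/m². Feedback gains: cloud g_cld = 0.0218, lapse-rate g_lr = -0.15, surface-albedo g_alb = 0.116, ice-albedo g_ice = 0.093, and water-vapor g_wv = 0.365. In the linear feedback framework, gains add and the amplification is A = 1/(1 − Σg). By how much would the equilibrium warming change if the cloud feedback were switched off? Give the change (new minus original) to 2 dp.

Original: g = 0.4458, ΔT = 2.8/(1−0.4458) = 5.0523 °C.
Without cloud: g' = 0.424, ΔT' = 2.8/(1−0.424) = 4.8611 °C.
Change = 4.8611 − 5.0523 = -0.19 °C.

-0.19 °C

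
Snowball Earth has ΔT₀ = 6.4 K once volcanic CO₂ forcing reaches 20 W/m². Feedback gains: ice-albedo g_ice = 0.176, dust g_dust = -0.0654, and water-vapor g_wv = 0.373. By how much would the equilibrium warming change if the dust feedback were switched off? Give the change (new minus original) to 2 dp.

1.80 K

Original: g = 0.4836, ΔT = 6.4/(1−0.4836) = 12.3935 K.
Without dust: g' = 0.549, ΔT' = 6.4/(1−0.549) = 14.1907 K.
Change = 14.1907 − 12.3935 = 1.80 K.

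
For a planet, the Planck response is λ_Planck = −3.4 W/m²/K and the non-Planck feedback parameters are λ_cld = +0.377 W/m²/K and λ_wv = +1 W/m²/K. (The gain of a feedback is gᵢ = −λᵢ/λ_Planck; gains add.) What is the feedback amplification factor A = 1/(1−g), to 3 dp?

Convert to gains: g_cld = 0.377/3.4 = 0.1109; g_wv = 1/3.4 = 0.2941.
Total gain g = 0.405.
A = 1/(1 − 0.405) = 1.681.

1.681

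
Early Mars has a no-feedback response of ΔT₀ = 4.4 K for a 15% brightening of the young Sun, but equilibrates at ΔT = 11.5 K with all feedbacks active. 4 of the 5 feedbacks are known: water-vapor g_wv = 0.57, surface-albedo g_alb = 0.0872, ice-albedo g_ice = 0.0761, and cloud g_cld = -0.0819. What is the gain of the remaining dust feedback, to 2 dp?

Amplification A = ΔT/ΔT₀ = 11.5/4.4 = 2.614.
Total gain g = 1 − 1/A = 1 − 1/2.614 = 0.6174.
Known gains sum to 0.57 + 0.0872 + 0.0761 − 0.0819 = 0.6514.
g_dust = 0.6174 − 0.6514 = -0.03.

-0.03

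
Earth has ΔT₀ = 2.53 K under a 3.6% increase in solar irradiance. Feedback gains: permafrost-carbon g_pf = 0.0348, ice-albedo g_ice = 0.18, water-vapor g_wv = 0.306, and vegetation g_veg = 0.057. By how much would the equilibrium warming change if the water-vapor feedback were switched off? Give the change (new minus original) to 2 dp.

Original: g = 0.5778, ΔT = 2.53/(1−0.5778) = 5.9924 K.
Without water-vapor: g' = 0.2718, ΔT' = 2.53/(1−0.2718) = 3.4743 K.
Change = 3.4743 − 5.9924 = -2.52 K.

-2.52 K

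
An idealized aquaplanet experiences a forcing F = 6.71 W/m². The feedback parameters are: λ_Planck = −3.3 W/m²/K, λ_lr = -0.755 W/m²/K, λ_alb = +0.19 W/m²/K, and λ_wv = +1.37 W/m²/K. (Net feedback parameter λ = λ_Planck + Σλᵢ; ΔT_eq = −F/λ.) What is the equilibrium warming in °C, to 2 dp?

Net feedback parameter λ = (−3.3) + (-0.755) + (+0.19) + (+1.37) = -2.495 W/m²/K.
ΔT = −F/λ = −6.71/(-2.495) = 2.69 °C.

2.69 °C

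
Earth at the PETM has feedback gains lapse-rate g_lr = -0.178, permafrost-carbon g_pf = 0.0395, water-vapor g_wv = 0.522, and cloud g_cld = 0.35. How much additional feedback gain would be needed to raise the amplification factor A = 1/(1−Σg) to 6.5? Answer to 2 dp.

0.11

Current total gain = 0.7335.
Target gain for A = 6.5: g* = 1 − 1/6.5 = 0.8462.
Additional gain needed = 0.8462 − 0.7335 = 0.11.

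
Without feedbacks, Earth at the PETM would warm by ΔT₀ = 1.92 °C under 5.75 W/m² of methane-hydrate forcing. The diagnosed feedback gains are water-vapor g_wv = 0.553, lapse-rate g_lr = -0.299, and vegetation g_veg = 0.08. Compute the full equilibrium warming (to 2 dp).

2.88 °C

Total gain g = 0.553 − 0.299 + 0.08 = 0.334.
Amplification A = 1/(1 − 0.334) = 1.502.
ΔT = 1.92 × 1.502 = 2.88 °C.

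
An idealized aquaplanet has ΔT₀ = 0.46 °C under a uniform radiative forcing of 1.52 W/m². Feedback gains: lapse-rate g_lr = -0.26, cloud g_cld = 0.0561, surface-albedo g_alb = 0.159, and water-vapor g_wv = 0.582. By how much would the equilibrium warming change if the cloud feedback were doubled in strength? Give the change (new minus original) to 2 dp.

Original: g = 0.5371, ΔT = 0.46/(1−0.5371) = 0.9937 °C.
With doubled cloud: g' = 0.5932, ΔT' = 0.46/(1−0.5932) = 1.1308 °C.
Change = 1.1308 − 0.9937 = 0.14 °C.

0.14 °C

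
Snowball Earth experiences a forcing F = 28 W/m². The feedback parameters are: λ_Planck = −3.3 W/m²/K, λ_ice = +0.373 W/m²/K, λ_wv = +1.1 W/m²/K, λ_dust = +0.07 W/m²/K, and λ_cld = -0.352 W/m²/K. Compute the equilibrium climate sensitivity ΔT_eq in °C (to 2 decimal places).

Net feedback parameter λ = (−3.3) + (+0.373) + (+1.1) + (+0.07) + (-0.352) = -2.109 W/m²/K.
ΔT = −F/λ = −28/(-2.109) = 13.28 °C.

13.28 °C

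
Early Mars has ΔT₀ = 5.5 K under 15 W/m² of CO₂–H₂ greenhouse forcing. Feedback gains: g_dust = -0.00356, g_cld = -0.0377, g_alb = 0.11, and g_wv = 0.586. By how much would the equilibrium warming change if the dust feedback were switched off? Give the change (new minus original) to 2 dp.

0.17 K

Original: g = 0.65474, ΔT = 5.5/(1−0.65474) = 15.9300 K.
Without dust: g' = 0.6583, ΔT' = 5.5/(1−0.6583) = 16.0960 K.
Change = 16.0960 − 15.9300 = 0.17 K.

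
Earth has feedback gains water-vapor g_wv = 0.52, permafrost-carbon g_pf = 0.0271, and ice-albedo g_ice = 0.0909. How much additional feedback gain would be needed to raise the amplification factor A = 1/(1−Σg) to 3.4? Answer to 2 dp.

Current total gain = 0.638.
Target gain for A = 3.4: g* = 1 − 1/3.4 = 0.7059.
Additional gain needed = 0.7059 − 0.638 = 0.07.

0.07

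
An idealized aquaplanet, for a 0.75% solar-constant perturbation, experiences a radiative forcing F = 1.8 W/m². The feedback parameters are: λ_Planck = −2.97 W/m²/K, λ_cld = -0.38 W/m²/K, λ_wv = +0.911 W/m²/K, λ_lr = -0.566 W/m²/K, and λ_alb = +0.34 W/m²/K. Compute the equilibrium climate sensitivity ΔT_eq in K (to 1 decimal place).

Net feedback parameter λ = (−2.97) + (-0.38) + (+0.911) + (-0.566) + (+0.34) = -2.665 W/m²/K.
ΔT = −F/λ = −1.8/(-2.665) = 0.7 K.

0.7 K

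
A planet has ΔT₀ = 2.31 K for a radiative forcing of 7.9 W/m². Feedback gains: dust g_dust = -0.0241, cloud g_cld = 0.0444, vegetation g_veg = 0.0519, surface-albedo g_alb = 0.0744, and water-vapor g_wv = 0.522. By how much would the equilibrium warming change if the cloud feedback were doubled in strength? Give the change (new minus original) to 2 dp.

Original: g = 0.6686, ΔT = 2.31/(1−0.6686) = 6.9704 K.
With doubled cloud: g' = 0.713, ΔT' = 2.31/(1−0.713) = 8.0488 K.
Change = 8.0488 − 6.9704 = 1.08 K.

1.08 K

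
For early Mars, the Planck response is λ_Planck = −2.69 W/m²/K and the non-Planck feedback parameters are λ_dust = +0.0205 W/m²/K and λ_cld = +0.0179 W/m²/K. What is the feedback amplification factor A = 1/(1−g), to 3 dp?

1.014

Convert to gains: g_dust = 0.0205/2.69 = 0.007621; g_cld = 0.0179/2.69 = 0.006654.
Total gain g = 0.014275.
A = 1/(1 − 0.014275) = 1.014.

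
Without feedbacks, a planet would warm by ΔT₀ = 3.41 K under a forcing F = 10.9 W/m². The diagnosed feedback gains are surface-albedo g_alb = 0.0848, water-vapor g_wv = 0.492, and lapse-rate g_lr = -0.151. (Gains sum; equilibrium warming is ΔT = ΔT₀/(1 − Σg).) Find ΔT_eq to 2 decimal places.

Total gain g = 0.0848 + 0.492 − 0.151 = 0.4258.
Amplification A = 1/(1 − 0.4258) = 1.742.
ΔT = 3.41 × 1.742 = 5.94 K.

5.94 K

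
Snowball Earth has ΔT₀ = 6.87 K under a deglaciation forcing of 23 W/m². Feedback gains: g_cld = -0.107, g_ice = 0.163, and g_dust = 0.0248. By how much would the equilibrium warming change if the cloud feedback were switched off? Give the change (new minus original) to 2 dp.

0.98 K

Original: g = 0.0808, ΔT = 6.87/(1−0.0808) = 7.4739 K.
Without cloud: g' = 0.1878, ΔT' = 6.87/(1−0.1878) = 8.4585 K.
Change = 8.4585 − 7.4739 = 0.98 K.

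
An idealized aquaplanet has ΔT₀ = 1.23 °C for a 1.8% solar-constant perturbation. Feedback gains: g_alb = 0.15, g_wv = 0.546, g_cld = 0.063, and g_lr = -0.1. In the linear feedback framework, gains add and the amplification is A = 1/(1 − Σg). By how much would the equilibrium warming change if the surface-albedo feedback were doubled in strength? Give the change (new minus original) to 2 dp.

2.83 °C

Original: g = 0.659, ΔT = 1.23/(1−0.659) = 3.6070 °C.
With doubled surface-albedo: g' = 0.809, ΔT' = 1.23/(1−0.809) = 6.4398 °C.
Change = 6.4398 − 3.6070 = 2.83 °C.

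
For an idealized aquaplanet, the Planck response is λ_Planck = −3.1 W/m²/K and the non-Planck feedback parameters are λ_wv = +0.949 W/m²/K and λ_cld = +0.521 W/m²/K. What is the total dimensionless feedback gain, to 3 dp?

Convert to gains: g_wv = 0.949/3.1 = 0.3061; g_cld = 0.521/3.1 = 0.1681.
Total gain g = 0.4742.

0.474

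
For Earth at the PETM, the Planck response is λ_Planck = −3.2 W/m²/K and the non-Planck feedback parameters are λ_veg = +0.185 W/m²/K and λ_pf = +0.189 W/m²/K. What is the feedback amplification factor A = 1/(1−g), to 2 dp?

Convert to gains: g_veg = 0.185/3.2 = 0.05781; g_pf = 0.189/3.2 = 0.05906.
Total gain g = 0.11687.
A = 1/(1 − 0.11687) = 1.13.

1.13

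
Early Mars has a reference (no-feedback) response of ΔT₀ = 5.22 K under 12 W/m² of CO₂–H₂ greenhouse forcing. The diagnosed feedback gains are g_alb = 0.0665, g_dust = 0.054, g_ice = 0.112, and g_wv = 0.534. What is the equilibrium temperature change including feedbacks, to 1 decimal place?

Total gain g = 0.0665 + 0.054 + 0.112 + 0.534 = 0.7665.
Amplification A = 1/(1 − 0.7665) = 4.283.
ΔT = 5.22 × 4.283 = 22.4 K.

22.4 K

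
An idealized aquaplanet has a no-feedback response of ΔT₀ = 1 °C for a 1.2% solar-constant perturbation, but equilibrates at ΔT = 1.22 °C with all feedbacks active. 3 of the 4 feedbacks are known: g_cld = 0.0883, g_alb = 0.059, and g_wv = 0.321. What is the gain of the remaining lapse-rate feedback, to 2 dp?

Amplification A = ΔT/ΔT₀ = 1.22/1 = 1.22.
Total gain g = 1 − 1/A = 1 − 1/1.22 = 0.1803.
Known gains sum to 0.0883 + 0.059 + 0.321 = 0.4683.
g_lr = 0.1803 − 0.4683 = -0.29.

-0.29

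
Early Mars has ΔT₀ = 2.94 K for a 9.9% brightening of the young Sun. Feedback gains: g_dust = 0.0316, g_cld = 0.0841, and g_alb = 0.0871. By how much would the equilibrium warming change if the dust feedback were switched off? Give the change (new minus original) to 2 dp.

Original: g = 0.2028, ΔT = 2.94/(1−0.2028) = 3.6879 K.
Without dust: g' = 0.1712, ΔT' = 2.94/(1−0.1712) = 3.5473 K.
Change = 3.5473 − 3.6879 = -0.14 K.

-0.14 K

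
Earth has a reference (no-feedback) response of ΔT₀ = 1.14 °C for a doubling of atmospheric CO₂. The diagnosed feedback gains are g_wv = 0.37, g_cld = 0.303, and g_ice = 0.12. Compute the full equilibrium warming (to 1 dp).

5.5 °C

Total gain g = 0.37 + 0.303 + 0.12 = 0.793.
Amplification A = 1/(1 − 0.793) = 4.831.
ΔT = 1.14 × 4.831 = 5.5 °C.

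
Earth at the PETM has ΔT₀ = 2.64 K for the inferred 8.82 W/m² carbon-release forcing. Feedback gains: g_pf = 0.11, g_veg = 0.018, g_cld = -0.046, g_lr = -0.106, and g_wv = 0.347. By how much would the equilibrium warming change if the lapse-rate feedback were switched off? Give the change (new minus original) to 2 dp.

0.72 K

Original: g = 0.323, ΔT = 2.64/(1−0.323) = 3.8996 K.
Without lapse-rate: g' = 0.429, ΔT' = 2.64/(1−0.429) = 4.6235 K.
Change = 4.6235 − 3.8996 = 0.72 K.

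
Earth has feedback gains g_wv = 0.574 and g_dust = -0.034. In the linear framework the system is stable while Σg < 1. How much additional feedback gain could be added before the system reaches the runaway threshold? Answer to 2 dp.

0.46

Current total gain = 0.574 − 0.034 = 0.54.
Margin to runaway = 1 − 0.54 = 0.46.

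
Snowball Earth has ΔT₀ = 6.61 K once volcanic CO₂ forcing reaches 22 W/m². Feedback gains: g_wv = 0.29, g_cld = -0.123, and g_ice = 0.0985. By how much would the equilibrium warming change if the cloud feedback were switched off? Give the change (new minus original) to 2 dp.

1.81 K

Original: g = 0.2655, ΔT = 6.61/(1−0.2655) = 8.9993 K.
Without cloud: g' = 0.3885, ΔT' = 6.61/(1−0.3885) = 10.8095 K.
Change = 10.8095 − 8.9993 = 1.81 K.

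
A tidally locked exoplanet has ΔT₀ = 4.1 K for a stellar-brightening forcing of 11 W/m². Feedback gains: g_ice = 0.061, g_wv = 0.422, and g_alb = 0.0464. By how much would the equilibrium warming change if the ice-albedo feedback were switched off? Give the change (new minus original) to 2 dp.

Original: g = 0.5294, ΔT = 4.1/(1−0.5294) = 8.7123 K.
Without ice-albedo: g' = 0.4684, ΔT' = 4.1/(1−0.4684) = 7.7126 K.
Change = 7.7126 − 8.7123 = -1.00 K.

-1.00 K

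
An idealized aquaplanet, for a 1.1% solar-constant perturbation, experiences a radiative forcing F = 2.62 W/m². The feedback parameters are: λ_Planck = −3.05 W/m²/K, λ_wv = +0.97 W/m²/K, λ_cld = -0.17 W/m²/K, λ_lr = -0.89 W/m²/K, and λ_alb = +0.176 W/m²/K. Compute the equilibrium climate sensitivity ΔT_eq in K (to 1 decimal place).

0.9 K

Net feedback parameter λ = (−3.05) + (+0.97) + (-0.17) + (-0.89) + (+0.176) = -2.964 W/m²/K.
ΔT = −F/λ = −2.62/(-2.964) = 0.9 K.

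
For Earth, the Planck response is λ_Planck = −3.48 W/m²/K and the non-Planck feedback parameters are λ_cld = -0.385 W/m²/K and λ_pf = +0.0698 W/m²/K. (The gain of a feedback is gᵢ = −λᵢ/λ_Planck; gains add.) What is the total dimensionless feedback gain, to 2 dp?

-0.09

Convert to gains: g_cld = -0.385/3.48 = -0.1106; g_pf = 0.0698/3.48 = 0.02006.
Total gain g = -0.09054.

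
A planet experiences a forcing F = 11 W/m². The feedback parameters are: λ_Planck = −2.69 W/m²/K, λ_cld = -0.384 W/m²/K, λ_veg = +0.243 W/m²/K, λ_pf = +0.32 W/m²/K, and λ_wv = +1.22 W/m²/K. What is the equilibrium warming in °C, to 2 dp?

Net feedback parameter λ = (−2.69) + (-0.384) + (+0.243) + (+0.32) + (+1.22) = -1.291 W/m²/K.
ΔT = −F/λ = −11/(-1.291) = 8.52 °C.

8.52 °C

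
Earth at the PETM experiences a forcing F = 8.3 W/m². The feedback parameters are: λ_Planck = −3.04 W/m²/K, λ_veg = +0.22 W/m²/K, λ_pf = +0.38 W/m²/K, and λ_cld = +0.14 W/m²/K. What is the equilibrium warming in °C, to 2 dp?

Net feedback parameter λ = (−3.04) + (+0.22) + (+0.38) + (+0.14) = -2.3 W/m²/K.
ΔT = −F/λ = −8.3/(-2.3) = 3.61 °C.

3.61 °C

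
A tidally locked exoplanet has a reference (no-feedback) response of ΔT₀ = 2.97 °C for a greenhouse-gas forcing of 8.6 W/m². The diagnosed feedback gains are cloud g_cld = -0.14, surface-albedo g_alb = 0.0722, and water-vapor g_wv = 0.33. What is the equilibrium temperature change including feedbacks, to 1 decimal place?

4.0 °C

Total gain g = -0.14 + 0.0722 + 0.33 = 0.2622.
Amplification A = 1/(1 − 0.2622) = 1.355.
ΔT = 2.97 × 1.355 = 4.0 °C.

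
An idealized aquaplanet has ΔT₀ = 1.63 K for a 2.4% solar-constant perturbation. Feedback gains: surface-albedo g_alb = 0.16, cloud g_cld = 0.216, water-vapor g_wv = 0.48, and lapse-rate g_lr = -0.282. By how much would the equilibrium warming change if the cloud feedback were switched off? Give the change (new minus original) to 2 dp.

Original: g = 0.574, ΔT = 1.63/(1−0.574) = 3.8263 K.
Without cloud: g' = 0.358, ΔT' = 1.63/(1−0.358) = 2.5389 K.
Change = 2.5389 − 3.8263 = -1.29 K.

-1.29 K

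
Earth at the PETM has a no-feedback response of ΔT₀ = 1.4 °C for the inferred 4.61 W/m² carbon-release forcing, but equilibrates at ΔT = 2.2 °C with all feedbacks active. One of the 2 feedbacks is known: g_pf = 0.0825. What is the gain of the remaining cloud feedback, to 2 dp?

Amplification A = ΔT/ΔT₀ = 2.2/1.4 = 1.571.
Total gain g = 1 − 1/A = 1 − 1/1.571 = 0.3635.
The known gain is 0.0825.
g_cld = 0.3635 − 0.0825 = 0.28.

0.28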